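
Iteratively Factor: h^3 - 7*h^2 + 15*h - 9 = (h - 3)*(h^2 - 4*h + 3) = (h - 3)*(h - 1)*(h - 3)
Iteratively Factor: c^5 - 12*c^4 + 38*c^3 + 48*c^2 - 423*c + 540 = (c - 3)*(c^4 - 9*c^3 + 11*c^2 + 81*c - 180) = (c - 3)^2*(c^3 - 6*c^2 - 7*c + 60) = (c - 5)*(c - 3)^2*(c^2 - c - 12) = (c - 5)*(c - 4)*(c - 3)^2*(c + 3)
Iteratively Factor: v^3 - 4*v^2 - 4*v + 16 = (v + 2)*(v^2 - 6*v + 8) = (v - 4)*(v + 2)*(v - 2)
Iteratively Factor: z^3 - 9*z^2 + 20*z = (z - 4)*(z^2 - 5*z) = (z - 5)*(z - 4)*(z)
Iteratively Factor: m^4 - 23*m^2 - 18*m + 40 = (m - 5)*(m^3 + 5*m^2 + 2*m - 8) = (m - 5)*(m + 4)*(m^2 + m - 2) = (m - 5)*(m + 2)*(m + 4)*(m - 1)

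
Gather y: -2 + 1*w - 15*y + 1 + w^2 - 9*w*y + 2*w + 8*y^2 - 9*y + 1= w^2 + 3*w + 8*y^2 + y*(-9*w - 24)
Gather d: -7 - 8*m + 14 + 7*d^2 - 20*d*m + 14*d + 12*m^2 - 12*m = 7*d^2 + d*(14 - 20*m) + 12*m^2 - 20*m + 7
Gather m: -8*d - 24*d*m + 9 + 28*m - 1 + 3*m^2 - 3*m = -8*d + 3*m^2 + m*(25 - 24*d) + 8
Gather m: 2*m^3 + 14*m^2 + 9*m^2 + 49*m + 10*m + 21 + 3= 2*m^3 + 23*m^2 + 59*m + 24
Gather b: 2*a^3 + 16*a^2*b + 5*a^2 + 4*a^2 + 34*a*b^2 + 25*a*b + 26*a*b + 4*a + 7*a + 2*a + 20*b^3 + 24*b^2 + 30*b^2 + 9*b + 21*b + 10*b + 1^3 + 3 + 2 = 2*a^3 + 9*a^2 + 13*a + 20*b^3 + b^2*(34*a + 54) + b*(16*a^2 + 51*a + 40) + 6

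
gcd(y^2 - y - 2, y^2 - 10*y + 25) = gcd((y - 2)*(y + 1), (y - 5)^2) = 1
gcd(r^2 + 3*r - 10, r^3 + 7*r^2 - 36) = r - 2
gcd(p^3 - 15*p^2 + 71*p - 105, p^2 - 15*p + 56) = p - 7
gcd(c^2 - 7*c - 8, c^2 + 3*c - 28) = 1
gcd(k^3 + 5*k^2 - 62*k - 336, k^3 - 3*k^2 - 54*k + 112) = k^2 - k - 56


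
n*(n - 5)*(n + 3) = n^3 - 2*n^2 - 15*n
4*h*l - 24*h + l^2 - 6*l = (4*h + l)*(l - 6)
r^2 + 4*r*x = r*(r + 4*x)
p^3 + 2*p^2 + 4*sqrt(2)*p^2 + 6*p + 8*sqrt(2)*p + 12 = (p + 2)*(p + sqrt(2))*(p + 3*sqrt(2))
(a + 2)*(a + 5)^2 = a^3 + 12*a^2 + 45*a + 50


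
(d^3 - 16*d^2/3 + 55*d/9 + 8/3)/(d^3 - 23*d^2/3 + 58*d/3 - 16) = (d + 1/3)/(d - 2)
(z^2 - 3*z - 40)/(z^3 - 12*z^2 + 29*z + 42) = (z^2 - 3*z - 40)/(z^3 - 12*z^2 + 29*z + 42)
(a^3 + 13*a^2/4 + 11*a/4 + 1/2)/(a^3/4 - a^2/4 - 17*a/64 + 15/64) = 16*(4*a^2 + 9*a + 2)/(16*a^2 - 32*a + 15)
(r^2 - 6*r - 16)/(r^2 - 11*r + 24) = (r + 2)/(r - 3)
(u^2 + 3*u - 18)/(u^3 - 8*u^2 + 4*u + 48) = (u^2 + 3*u - 18)/(u^3 - 8*u^2 + 4*u + 48)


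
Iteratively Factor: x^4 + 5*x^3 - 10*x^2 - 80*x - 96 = (x + 3)*(x^3 + 2*x^2 - 16*x - 32) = (x + 2)*(x + 3)*(x^2 - 16) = (x + 2)*(x + 3)*(x + 4)*(x - 4)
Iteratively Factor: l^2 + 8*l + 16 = (l + 4)*(l + 4)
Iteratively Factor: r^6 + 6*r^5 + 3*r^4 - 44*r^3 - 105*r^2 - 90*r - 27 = (r - 3)*(r^5 + 9*r^4 + 30*r^3 + 46*r^2 + 33*r + 9) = (r - 3)*(r + 3)*(r^4 + 6*r^3 + 12*r^2 + 10*r + 3) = (r - 3)*(r + 1)*(r + 3)*(r^3 + 5*r^2 + 7*r + 3) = (r - 3)*(r + 1)*(r + 3)^2*(r^2 + 2*r + 1) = (r - 3)*(r + 1)^2*(r + 3)^2*(r + 1)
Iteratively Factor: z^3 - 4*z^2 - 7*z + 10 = (z + 2)*(z^2 - 6*z + 5) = (z - 1)*(z + 2)*(z - 5)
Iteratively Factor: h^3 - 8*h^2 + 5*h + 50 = (h + 2)*(h^2 - 10*h + 25) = (h - 5)*(h + 2)*(h - 5)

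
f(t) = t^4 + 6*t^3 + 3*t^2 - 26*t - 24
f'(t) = 4*t^3 + 18*t^2 + 6*t - 26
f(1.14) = -39.16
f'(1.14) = 10.16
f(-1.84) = 8.08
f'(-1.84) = -1.02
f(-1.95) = 8.08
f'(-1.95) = 1.09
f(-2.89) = 1.13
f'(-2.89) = 10.45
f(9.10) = 11366.75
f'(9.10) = 4533.46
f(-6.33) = 344.49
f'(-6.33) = -357.28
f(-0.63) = -7.77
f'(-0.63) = -23.64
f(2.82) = 124.33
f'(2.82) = 223.77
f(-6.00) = 240.00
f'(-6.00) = -278.00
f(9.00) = 10920.00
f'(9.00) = 4402.00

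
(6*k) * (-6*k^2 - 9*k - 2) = -36*k^3 - 54*k^2 - 12*k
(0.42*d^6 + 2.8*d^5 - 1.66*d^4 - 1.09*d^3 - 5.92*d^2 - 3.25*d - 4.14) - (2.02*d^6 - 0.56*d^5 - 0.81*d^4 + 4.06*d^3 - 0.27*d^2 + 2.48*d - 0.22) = -1.6*d^6 + 3.36*d^5 - 0.85*d^4 - 5.15*d^3 - 5.65*d^2 - 5.73*d - 3.92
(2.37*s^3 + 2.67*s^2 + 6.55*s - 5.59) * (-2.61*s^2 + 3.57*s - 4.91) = -6.1857*s^5 + 1.4922*s^4 - 19.2003*s^3 + 24.8637*s^2 - 52.1168*s + 27.4469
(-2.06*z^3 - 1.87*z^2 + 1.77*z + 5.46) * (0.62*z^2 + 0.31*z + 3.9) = -1.2772*z^5 - 1.798*z^4 - 7.5163*z^3 - 3.3591*z^2 + 8.5956*z + 21.294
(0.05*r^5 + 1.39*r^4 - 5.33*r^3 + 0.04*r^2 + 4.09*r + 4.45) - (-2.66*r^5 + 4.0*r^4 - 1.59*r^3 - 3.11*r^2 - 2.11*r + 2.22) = 2.71*r^5 - 2.61*r^4 - 3.74*r^3 + 3.15*r^2 + 6.2*r + 2.23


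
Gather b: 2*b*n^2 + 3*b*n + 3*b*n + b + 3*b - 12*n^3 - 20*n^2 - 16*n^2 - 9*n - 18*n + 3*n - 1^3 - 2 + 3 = b*(2*n^2 + 6*n + 4) - 12*n^3 - 36*n^2 - 24*n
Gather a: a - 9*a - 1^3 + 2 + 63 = 64 - 8*a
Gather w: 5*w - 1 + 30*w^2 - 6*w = 30*w^2 - w - 1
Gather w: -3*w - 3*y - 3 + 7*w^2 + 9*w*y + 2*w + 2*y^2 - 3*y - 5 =7*w^2 + w*(9*y - 1) + 2*y^2 - 6*y - 8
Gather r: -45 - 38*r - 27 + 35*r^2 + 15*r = 35*r^2 - 23*r - 72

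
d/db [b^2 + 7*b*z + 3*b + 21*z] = 2*b + 7*z + 3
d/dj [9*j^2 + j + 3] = 18*j + 1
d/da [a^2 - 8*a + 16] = 2*a - 8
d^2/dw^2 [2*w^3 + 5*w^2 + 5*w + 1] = 12*w + 10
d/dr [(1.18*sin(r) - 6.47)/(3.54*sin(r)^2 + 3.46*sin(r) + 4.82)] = (-4.1772*sin(r)^2 + 45.8076*sin(r) + 28.0738)*cos(r)/(12.5316*sin(r)^4 + 24.4968*sin(r)^3 + 46.0972*sin(r)^2 + 33.3544*sin(r) + 23.2324)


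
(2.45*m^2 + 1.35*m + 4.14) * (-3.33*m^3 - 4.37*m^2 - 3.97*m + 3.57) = -8.1585*m^5 - 15.202*m^4 - 29.4122*m^3 - 14.7048*m^2 - 11.6163*m + 14.7798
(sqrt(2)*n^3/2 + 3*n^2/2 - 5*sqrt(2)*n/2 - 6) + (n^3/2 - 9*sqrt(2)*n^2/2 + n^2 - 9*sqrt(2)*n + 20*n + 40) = n^3/2 + sqrt(2)*n^3/2 - 9*sqrt(2)*n^2/2 + 5*n^2/2 - 23*sqrt(2)*n/2 + 20*n + 34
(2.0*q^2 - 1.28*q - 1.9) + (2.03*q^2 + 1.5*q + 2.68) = 4.03*q^2 + 0.22*q + 0.78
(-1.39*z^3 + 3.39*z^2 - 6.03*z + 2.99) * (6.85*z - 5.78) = -9.5215*z^4 + 31.2557*z^3 - 60.8997*z^2 + 55.3349*z - 17.2822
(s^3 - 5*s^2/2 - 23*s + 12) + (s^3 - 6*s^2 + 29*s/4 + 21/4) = 2*s^3 - 17*s^2/2 - 63*s/4 + 69/4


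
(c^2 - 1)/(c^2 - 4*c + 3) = (c + 1)/(c - 3)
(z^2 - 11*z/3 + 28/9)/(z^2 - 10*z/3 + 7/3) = (z - 4/3)/(z - 1)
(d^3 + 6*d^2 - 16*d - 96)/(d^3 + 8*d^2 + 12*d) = (d^2 - 16)/(d*(d + 2))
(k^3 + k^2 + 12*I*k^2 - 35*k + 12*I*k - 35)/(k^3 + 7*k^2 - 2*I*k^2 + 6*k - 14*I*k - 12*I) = (k^2 + 12*I*k - 35)/(k^2 + 2*k*(3 - I) - 12*I)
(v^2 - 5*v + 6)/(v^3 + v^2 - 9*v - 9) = (v - 2)/(v^2 + 4*v + 3)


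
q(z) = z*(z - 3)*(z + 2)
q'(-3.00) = 27.00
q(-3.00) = -18.00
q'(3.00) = 15.00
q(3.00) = 0.00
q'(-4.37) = 60.03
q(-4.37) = -76.33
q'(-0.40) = -4.72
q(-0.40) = 2.18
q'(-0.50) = -4.25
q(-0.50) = 2.62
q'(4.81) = 53.79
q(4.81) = 59.29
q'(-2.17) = 12.47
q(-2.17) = -1.91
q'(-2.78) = 22.75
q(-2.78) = -12.53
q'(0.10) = -6.17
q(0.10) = -0.61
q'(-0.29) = -5.17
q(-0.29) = 1.63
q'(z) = z*(z - 3) + z*(z + 2) + (z - 3)*(z + 2)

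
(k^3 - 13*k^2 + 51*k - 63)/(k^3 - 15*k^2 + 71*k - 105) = (k - 3)/(k - 5)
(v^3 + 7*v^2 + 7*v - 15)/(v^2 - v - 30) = (v^2 + 2*v - 3)/(v - 6)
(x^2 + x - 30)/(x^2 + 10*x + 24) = (x - 5)/(x + 4)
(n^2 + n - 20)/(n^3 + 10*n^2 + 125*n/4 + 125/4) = 4*(n - 4)/(4*n^2 + 20*n + 25)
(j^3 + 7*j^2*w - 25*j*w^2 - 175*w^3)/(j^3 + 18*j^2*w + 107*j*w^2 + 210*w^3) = (j - 5*w)/(j + 6*w)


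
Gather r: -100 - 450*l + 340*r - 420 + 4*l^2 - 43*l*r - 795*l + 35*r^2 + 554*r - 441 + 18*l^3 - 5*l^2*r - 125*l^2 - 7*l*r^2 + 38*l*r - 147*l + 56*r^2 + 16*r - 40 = 18*l^3 - 121*l^2 - 1392*l + r^2*(91 - 7*l) + r*(-5*l^2 - 5*l + 910) - 1001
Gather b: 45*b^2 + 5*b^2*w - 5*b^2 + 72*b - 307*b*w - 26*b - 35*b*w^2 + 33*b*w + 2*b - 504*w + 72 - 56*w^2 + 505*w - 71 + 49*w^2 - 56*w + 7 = b^2*(5*w + 40) + b*(-35*w^2 - 274*w + 48) - 7*w^2 - 55*w + 8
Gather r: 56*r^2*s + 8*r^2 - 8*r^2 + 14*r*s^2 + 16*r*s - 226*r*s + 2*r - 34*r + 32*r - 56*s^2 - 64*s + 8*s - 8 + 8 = 56*r^2*s + r*(14*s^2 - 210*s) - 56*s^2 - 56*s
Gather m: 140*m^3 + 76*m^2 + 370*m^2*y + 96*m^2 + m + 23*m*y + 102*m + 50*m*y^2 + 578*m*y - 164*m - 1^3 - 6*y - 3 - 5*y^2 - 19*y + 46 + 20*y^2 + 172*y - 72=140*m^3 + m^2*(370*y + 172) + m*(50*y^2 + 601*y - 61) + 15*y^2 + 147*y - 30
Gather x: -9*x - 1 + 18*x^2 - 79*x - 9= 18*x^2 - 88*x - 10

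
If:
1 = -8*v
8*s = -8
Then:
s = -1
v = -1/8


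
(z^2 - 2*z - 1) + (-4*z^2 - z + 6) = -3*z^2 - 3*z + 5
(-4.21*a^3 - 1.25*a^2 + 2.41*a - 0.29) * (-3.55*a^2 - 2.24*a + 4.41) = 14.9455*a^5 + 13.8679*a^4 - 24.3216*a^3 - 9.8814*a^2 + 11.2777*a - 1.2789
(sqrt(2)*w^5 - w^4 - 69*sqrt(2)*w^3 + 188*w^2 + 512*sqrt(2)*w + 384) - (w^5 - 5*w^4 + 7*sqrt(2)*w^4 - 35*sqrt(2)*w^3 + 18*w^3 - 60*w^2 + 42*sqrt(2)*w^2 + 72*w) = -w^5 + sqrt(2)*w^5 - 7*sqrt(2)*w^4 + 4*w^4 - 34*sqrt(2)*w^3 - 18*w^3 - 42*sqrt(2)*w^2 + 248*w^2 - 72*w + 512*sqrt(2)*w + 384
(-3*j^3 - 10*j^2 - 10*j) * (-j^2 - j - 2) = 3*j^5 + 13*j^4 + 26*j^3 + 30*j^2 + 20*j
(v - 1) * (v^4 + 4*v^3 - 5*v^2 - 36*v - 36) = v^5 + 3*v^4 - 9*v^3 - 31*v^2 + 36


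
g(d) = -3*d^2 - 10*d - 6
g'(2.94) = -27.64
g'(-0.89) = -4.66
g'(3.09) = -28.54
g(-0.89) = 0.52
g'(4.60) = -37.60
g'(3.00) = -28.00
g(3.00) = -63.00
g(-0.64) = -0.83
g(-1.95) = 2.09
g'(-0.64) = -6.16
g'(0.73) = -14.38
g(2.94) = -61.33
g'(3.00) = -28.00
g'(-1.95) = 1.70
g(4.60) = -115.48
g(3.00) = -63.00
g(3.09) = -65.54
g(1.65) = -30.67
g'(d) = -6*d - 10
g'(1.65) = -19.90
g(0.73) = -14.90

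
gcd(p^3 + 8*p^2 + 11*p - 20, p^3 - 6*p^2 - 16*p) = 1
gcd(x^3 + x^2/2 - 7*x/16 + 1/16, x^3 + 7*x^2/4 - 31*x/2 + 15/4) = x - 1/4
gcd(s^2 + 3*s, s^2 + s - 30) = 1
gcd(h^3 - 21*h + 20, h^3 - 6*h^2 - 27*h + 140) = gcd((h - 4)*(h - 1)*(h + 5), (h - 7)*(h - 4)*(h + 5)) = h^2 + h - 20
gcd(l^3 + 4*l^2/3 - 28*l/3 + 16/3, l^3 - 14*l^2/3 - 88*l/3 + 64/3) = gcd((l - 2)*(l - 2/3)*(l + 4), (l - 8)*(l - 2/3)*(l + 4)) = l^2 + 10*l/3 - 8/3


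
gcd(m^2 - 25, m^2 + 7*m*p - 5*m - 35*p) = m - 5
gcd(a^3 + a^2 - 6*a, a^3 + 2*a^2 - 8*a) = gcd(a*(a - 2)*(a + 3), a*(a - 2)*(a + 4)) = a^2 - 2*a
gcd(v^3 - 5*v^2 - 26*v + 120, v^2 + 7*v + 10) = v + 5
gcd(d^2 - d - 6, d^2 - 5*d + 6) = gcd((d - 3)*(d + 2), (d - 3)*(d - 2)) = d - 3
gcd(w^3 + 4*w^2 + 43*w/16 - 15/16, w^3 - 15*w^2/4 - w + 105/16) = w + 5/4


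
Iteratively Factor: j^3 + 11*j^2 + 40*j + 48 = (j + 4)*(j^2 + 7*j + 12) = (j + 3)*(j + 4)*(j + 4)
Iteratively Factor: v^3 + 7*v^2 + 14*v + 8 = (v + 2)*(v^2 + 5*v + 4) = (v + 2)*(v + 4)*(v + 1)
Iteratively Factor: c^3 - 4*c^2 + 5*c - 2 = (c - 1)*(c^2 - 3*c + 2) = (c - 2)*(c - 1)*(c - 1)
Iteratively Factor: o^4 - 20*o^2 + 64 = (o + 4)*(o^3 - 4*o^2 - 4*o + 16) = (o - 4)*(o + 4)*(o^2 - 4) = (o - 4)*(o - 2)*(o + 4)*(o + 2)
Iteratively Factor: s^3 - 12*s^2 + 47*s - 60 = (s - 3)*(s^2 - 9*s + 20) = (s - 5)*(s - 3)*(s - 4)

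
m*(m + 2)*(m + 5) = m^3 + 7*m^2 + 10*m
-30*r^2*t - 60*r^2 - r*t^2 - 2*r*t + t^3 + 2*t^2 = (-6*r + t)*(5*r + t)*(t + 2)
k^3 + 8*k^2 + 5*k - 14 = (k - 1)*(k + 2)*(k + 7)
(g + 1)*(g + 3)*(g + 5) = g^3 + 9*g^2 + 23*g + 15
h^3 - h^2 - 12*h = h*(h - 4)*(h + 3)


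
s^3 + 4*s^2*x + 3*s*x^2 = s*(s + x)*(s + 3*x)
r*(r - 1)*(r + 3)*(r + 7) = r^4 + 9*r^3 + 11*r^2 - 21*r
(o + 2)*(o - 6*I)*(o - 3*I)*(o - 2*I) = o^4 + 2*o^3 - 11*I*o^3 - 36*o^2 - 22*I*o^2 - 72*o + 36*I*o + 72*I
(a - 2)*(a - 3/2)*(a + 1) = a^3 - 5*a^2/2 - a/2 + 3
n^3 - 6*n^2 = n^2*(n - 6)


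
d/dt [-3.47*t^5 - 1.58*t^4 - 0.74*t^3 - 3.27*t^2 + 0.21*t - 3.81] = -17.35*t^4 - 6.32*t^3 - 2.22*t^2 - 6.54*t + 0.21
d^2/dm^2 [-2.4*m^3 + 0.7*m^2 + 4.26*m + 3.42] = 1.4 - 14.4*m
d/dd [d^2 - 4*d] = 2*d - 4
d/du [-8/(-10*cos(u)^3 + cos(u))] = 8*(30 - 1/cos(u)^2)*sin(u)/(10*sin(u)^2 - 9)^2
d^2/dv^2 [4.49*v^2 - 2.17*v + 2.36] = 8.98000000000000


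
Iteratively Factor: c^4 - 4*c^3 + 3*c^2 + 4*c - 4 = (c - 2)*(c^3 - 2*c^2 - c + 2) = (c - 2)*(c + 1)*(c^2 - 3*c + 2) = (c - 2)*(c - 1)*(c + 1)*(c - 2)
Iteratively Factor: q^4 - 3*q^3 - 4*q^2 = (q)*(q^3 - 3*q^2 - 4*q) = q*(q + 1)*(q^2 - 4*q) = q*(q - 4)*(q + 1)*(q)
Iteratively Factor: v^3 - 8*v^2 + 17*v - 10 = (v - 2)*(v^2 - 6*v + 5) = (v - 5)*(v - 2)*(v - 1)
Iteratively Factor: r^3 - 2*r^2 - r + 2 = (r - 2)*(r^2 - 1) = (r - 2)*(r - 1)*(r + 1)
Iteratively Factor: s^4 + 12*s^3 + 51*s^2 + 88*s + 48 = (s + 1)*(s^3 + 11*s^2 + 40*s + 48) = (s + 1)*(s + 4)*(s^2 + 7*s + 12) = (s + 1)*(s + 4)^2*(s + 3)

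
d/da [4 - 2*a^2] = -4*a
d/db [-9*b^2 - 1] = -18*b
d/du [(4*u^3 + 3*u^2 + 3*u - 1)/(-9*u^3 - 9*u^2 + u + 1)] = (-9*u^4 + 62*u^3 + 15*u^2 - 12*u + 4)/(81*u^6 + 162*u^5 + 63*u^4 - 36*u^3 - 17*u^2 + 2*u + 1)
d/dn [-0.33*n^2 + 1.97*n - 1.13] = 1.97 - 0.66*n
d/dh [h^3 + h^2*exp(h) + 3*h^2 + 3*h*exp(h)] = h^2*exp(h) + 3*h^2 + 5*h*exp(h) + 6*h + 3*exp(h)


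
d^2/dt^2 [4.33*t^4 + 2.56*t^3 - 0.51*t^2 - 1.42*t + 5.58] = 51.96*t^2 + 15.36*t - 1.02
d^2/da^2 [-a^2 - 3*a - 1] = -2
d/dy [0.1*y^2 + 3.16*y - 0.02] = 0.2*y + 3.16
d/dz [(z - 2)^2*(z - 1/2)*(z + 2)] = 4*z^3 - 15*z^2/2 - 6*z + 10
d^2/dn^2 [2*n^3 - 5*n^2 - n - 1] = 12*n - 10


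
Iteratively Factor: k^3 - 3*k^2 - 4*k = (k + 1)*(k^2 - 4*k) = k*(k + 1)*(k - 4)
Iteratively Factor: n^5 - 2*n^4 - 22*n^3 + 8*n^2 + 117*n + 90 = (n + 1)*(n^4 - 3*n^3 - 19*n^2 + 27*n + 90) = (n + 1)*(n + 3)*(n^3 - 6*n^2 - n + 30) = (n - 3)*(n + 1)*(n + 3)*(n^2 - 3*n - 10) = (n - 5)*(n - 3)*(n + 1)*(n + 3)*(n + 2)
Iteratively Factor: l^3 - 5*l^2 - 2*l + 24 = (l - 3)*(l^2 - 2*l - 8) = (l - 3)*(l + 2)*(l - 4)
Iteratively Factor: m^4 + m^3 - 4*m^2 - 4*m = (m + 2)*(m^3 - m^2 - 2*m) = (m + 1)*(m + 2)*(m^2 - 2*m) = m*(m + 1)*(m + 2)*(m - 2)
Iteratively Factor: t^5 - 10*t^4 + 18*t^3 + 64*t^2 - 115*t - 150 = (t - 3)*(t^4 - 7*t^3 - 3*t^2 + 55*t + 50) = (t - 3)*(t + 2)*(t^3 - 9*t^2 + 15*t + 25) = (t - 3)*(t + 1)*(t + 2)*(t^2 - 10*t + 25) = (t - 5)*(t - 3)*(t + 1)*(t + 2)*(t - 5)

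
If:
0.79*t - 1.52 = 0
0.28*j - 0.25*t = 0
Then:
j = 1.72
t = 1.92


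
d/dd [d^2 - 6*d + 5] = 2*d - 6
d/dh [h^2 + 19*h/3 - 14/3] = 2*h + 19/3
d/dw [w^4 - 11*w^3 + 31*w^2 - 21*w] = 4*w^3 - 33*w^2 + 62*w - 21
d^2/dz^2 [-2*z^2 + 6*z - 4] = -4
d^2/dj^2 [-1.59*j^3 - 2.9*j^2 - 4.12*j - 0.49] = -9.54*j - 5.8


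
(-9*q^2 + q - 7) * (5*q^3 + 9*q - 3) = -45*q^5 + 5*q^4 - 116*q^3 + 36*q^2 - 66*q + 21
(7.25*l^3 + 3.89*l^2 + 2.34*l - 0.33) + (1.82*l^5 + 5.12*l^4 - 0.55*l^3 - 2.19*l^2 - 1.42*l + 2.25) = 1.82*l^5 + 5.12*l^4 + 6.7*l^3 + 1.7*l^2 + 0.92*l + 1.92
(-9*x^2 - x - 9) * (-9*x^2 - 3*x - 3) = 81*x^4 + 36*x^3 + 111*x^2 + 30*x + 27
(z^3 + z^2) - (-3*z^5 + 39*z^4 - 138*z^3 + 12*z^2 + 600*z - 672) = 3*z^5 - 39*z^4 + 139*z^3 - 11*z^2 - 600*z + 672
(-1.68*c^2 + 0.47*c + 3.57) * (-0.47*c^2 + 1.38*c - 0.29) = 0.7896*c^4 - 2.5393*c^3 - 0.5421*c^2 + 4.7903*c - 1.0353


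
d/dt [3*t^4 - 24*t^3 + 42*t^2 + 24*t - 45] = 12*t^3 - 72*t^2 + 84*t + 24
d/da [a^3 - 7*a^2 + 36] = a*(3*a - 14)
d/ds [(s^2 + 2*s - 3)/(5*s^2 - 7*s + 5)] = (-17*s^2 + 40*s - 11)/(25*s^4 - 70*s^3 + 99*s^2 - 70*s + 25)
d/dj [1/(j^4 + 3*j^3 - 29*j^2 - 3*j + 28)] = (-4*j^3 - 9*j^2 + 58*j + 3)/(j^4 + 3*j^3 - 29*j^2 - 3*j + 28)^2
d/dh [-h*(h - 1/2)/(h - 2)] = (-h^2 + 4*h - 1)/(h^2 - 4*h + 4)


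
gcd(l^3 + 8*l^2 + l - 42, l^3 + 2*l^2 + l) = 1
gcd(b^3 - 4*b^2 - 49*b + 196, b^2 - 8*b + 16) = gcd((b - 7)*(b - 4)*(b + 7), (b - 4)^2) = b - 4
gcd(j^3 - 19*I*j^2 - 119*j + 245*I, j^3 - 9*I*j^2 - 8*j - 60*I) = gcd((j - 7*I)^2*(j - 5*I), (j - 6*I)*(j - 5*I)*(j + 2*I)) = j - 5*I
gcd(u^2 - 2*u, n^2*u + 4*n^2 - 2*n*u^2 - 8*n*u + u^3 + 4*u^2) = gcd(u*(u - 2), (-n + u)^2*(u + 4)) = 1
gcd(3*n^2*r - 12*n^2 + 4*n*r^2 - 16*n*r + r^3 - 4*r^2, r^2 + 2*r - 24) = r - 4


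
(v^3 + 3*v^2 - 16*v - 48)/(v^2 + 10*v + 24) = (v^2 - v - 12)/(v + 6)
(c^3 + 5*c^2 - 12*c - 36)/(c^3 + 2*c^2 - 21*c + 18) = (c + 2)/(c - 1)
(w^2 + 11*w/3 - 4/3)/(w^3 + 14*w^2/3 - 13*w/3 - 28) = (3*w - 1)/(3*w^2 + 2*w - 21)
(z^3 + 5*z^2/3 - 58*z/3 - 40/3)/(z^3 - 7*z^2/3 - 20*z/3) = (3*z^2 + 17*z + 10)/(z*(3*z + 5))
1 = 1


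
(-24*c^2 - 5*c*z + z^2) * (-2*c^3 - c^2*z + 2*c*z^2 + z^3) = 48*c^5 + 34*c^4*z - 45*c^3*z^2 - 35*c^2*z^3 - 3*c*z^4 + z^5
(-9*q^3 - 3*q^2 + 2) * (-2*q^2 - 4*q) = 18*q^5 + 42*q^4 + 12*q^3 - 4*q^2 - 8*q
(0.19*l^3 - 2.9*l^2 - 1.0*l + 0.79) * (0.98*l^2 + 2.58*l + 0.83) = 0.1862*l^5 - 2.3518*l^4 - 8.3043*l^3 - 4.2128*l^2 + 1.2082*l + 0.6557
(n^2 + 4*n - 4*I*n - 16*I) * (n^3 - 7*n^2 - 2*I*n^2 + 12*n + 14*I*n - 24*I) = n^5 - 3*n^4 - 6*I*n^4 - 24*n^3 + 18*I*n^3 + 72*n^2 + 96*I*n^2 + 128*n - 288*I*n - 384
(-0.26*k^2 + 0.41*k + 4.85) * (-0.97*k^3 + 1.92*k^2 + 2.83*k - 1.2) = 0.2522*k^5 - 0.8969*k^4 - 4.6531*k^3 + 10.7843*k^2 + 13.2335*k - 5.82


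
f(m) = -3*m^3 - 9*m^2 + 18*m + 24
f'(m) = -9*m^2 - 18*m + 18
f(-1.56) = -14.59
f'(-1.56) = 24.18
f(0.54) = 30.62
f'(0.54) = 5.66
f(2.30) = -18.71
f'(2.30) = -71.01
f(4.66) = -391.14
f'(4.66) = -261.32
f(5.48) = -641.33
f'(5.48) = -350.91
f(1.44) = 22.30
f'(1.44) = -26.58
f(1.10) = 28.92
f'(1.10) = -12.69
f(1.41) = 23.08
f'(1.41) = -25.27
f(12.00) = -6240.00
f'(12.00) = -1494.00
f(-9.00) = 1320.00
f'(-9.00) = -549.00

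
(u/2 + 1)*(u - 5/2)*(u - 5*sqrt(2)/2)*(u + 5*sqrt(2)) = u^4/2 - u^3/4 + 5*sqrt(2)*u^3/4 - 15*u^2 - 5*sqrt(2)*u^2/8 - 25*sqrt(2)*u/4 + 25*u/4 + 125/2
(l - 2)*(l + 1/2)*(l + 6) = l^3 + 9*l^2/2 - 10*l - 6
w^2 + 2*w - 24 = (w - 4)*(w + 6)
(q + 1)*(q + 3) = q^2 + 4*q + 3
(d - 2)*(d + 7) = d^2 + 5*d - 14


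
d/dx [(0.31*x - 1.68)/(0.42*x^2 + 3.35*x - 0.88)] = (-0.1302*x^2 + 1.4112*x + 5.3552)/(0.1764*x^4 + 2.814*x^3 + 10.4833*x^2 - 5.896*x + 0.7744)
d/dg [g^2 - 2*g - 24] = 2*g - 2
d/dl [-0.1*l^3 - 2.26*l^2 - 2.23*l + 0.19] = -0.3*l^2 - 4.52*l - 2.23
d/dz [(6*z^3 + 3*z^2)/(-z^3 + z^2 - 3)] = 9*z*(z^3 - 6*z - 2)/(z^6 - 2*z^5 + z^4 + 6*z^3 - 6*z^2 + 9)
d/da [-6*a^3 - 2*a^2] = 2*a*(-9*a - 2)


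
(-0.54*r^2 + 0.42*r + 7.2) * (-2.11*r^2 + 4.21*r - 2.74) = 1.1394*r^4 - 3.1596*r^3 - 11.9442*r^2 + 29.1612*r - 19.728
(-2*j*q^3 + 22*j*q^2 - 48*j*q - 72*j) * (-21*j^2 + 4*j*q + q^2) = 42*j^3*q^3 - 462*j^3*q^2 + 1008*j^3*q + 1512*j^3 - 8*j^2*q^4 + 88*j^2*q^3 - 192*j^2*q^2 - 288*j^2*q - 2*j*q^5 + 22*j*q^4 - 48*j*q^3 - 72*j*q^2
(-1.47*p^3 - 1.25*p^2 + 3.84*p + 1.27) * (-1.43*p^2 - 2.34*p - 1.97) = 2.1021*p^5 + 5.2273*p^4 + 0.329700000000001*p^3 - 8.3392*p^2 - 10.5366*p - 2.5019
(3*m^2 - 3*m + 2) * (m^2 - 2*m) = 3*m^4 - 9*m^3 + 8*m^2 - 4*m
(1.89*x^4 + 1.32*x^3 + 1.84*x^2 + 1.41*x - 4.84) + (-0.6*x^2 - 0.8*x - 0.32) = 1.89*x^4 + 1.32*x^3 + 1.24*x^2 + 0.61*x - 5.16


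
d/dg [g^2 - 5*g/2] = 2*g - 5/2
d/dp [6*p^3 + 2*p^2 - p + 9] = 18*p^2 + 4*p - 1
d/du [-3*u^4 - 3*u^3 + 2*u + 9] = -12*u^3 - 9*u^2 + 2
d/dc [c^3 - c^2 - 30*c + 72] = 3*c^2 - 2*c - 30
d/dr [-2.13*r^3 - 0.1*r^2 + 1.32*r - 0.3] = -6.39*r^2 - 0.2*r + 1.32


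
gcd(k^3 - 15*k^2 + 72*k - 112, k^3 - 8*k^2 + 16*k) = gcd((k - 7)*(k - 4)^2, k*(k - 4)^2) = k^2 - 8*k + 16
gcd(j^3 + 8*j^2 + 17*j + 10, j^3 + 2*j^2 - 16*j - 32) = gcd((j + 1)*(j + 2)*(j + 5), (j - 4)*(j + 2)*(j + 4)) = j + 2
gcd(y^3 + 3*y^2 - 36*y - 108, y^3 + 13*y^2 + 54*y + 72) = y^2 + 9*y + 18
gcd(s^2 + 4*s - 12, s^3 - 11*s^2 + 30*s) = 1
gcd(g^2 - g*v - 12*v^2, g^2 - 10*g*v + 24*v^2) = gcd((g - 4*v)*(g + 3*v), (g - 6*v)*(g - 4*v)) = -g + 4*v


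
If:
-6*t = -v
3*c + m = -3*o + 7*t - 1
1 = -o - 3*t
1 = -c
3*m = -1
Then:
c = -1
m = -1/3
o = 0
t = -1/3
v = -2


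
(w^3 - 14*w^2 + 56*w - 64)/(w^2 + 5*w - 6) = (w^3 - 14*w^2 + 56*w - 64)/(w^2 + 5*w - 6)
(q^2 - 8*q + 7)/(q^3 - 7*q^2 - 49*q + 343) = (q - 1)/(q^2 - 49)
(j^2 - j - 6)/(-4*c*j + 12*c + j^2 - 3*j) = (-j - 2)/(4*c - j)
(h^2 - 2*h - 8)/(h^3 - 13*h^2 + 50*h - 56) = (h + 2)/(h^2 - 9*h + 14)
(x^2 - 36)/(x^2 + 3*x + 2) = (x^2 - 36)/(x^2 + 3*x + 2)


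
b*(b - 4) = b^2 - 4*b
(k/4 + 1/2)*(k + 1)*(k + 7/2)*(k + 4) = k^4/4 + 21*k^3/8 + 77*k^2/8 + 57*k/4 + 7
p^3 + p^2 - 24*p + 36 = (p - 3)*(p - 2)*(p + 6)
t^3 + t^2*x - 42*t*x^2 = t*(t - 6*x)*(t + 7*x)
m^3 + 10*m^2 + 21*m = m*(m + 3)*(m + 7)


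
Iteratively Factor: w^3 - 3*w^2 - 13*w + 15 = (w - 1)*(w^2 - 2*w - 15) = (w - 5)*(w - 1)*(w + 3)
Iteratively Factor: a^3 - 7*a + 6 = (a + 3)*(a^2 - 3*a + 2) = (a - 1)*(a + 3)*(a - 2)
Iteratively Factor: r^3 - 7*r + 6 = (r + 3)*(r^2 - 3*r + 2) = (r - 1)*(r + 3)*(r - 2)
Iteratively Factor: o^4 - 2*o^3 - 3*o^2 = (o + 1)*(o^3 - 3*o^2) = o*(o + 1)*(o^2 - 3*o) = o^2*(o + 1)*(o - 3)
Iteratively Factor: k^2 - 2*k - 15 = (k + 3)*(k - 5)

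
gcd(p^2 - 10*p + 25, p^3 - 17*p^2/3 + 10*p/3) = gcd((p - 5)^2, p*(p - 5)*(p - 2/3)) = p - 5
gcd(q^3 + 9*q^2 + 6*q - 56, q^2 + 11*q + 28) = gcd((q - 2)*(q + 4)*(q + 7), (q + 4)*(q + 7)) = q^2 + 11*q + 28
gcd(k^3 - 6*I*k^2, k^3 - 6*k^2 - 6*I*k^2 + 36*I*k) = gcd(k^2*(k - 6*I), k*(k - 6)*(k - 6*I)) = k^2 - 6*I*k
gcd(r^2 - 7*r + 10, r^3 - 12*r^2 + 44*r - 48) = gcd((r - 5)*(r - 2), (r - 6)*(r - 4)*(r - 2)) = r - 2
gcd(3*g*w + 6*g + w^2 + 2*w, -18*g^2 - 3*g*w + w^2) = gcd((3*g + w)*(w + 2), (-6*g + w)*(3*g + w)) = 3*g + w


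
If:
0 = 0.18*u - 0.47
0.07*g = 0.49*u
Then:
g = 18.28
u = 2.61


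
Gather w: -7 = -7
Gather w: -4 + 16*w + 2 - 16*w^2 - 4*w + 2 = -16*w^2 + 12*w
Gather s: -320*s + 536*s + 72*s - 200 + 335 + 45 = 288*s + 180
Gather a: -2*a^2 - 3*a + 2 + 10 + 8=-2*a^2 - 3*a + 20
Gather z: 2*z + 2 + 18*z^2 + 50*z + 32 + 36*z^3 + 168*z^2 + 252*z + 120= 36*z^3 + 186*z^2 + 304*z + 154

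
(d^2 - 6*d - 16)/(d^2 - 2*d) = (d^2 - 6*d - 16)/(d*(d - 2))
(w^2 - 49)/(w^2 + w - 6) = (w^2 - 49)/(w^2 + w - 6)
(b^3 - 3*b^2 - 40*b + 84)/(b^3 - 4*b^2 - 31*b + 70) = (b + 6)/(b + 5)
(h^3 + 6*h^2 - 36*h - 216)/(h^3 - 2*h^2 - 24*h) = (h^2 + 12*h + 36)/(h*(h + 4))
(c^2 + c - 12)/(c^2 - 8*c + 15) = (c + 4)/(c - 5)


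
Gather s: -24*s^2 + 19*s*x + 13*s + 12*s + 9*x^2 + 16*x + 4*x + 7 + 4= -24*s^2 + s*(19*x + 25) + 9*x^2 + 20*x + 11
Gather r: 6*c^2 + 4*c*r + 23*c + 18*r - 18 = 6*c^2 + 23*c + r*(4*c + 18) - 18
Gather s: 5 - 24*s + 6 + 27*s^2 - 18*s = 27*s^2 - 42*s + 11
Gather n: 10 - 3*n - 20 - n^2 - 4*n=-n^2 - 7*n - 10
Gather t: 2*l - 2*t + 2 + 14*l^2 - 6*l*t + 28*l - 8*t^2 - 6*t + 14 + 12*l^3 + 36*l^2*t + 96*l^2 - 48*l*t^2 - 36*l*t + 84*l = 12*l^3 + 110*l^2 + 114*l + t^2*(-48*l - 8) + t*(36*l^2 - 42*l - 8) + 16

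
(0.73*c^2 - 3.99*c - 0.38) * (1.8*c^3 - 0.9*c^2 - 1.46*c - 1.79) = 1.314*c^5 - 7.839*c^4 + 1.8412*c^3 + 4.8607*c^2 + 7.6969*c + 0.6802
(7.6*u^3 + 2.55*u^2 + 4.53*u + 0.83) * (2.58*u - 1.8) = 19.608*u^4 - 7.101*u^3 + 7.0974*u^2 - 6.0126*u - 1.494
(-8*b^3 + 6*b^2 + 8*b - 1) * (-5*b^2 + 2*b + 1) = 40*b^5 - 46*b^4 - 36*b^3 + 27*b^2 + 6*b - 1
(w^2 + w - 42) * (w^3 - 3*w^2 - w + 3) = w^5 - 2*w^4 - 46*w^3 + 128*w^2 + 45*w - 126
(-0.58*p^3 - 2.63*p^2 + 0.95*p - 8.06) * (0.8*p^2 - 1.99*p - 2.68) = -0.464*p^5 - 0.9498*p^4 + 7.5481*p^3 - 1.2901*p^2 + 13.4934*p + 21.6008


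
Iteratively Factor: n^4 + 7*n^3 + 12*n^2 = (n)*(n^3 + 7*n^2 + 12*n) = n*(n + 3)*(n^2 + 4*n) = n*(n + 3)*(n + 4)*(n)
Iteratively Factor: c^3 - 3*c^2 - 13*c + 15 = (c - 1)*(c^2 - 2*c - 15) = (c - 5)*(c - 1)*(c + 3)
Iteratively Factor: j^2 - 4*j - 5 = (j + 1)*(j - 5)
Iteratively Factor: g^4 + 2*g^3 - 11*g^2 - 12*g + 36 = (g + 3)*(g^3 - g^2 - 8*g + 12) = (g - 2)*(g + 3)*(g^2 + g - 6) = (g - 2)^2*(g + 3)*(g + 3)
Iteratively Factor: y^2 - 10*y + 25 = (y - 5)*(y - 5)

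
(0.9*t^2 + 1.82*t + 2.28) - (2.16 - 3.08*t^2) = 3.98*t^2 + 1.82*t + 0.12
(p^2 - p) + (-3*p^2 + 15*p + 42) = -2*p^2 + 14*p + 42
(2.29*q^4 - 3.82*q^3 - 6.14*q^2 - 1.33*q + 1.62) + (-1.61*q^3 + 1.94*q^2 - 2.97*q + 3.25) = 2.29*q^4 - 5.43*q^3 - 4.2*q^2 - 4.3*q + 4.87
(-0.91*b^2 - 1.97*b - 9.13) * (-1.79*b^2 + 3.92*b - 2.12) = 1.6289*b^4 - 0.0409000000000002*b^3 + 10.5495*b^2 - 31.6132*b + 19.3556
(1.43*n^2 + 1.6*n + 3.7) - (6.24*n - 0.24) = 1.43*n^2 - 4.64*n + 3.94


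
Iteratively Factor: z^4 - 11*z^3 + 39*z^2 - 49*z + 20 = (z - 4)*(z^3 - 7*z^2 + 11*z - 5) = (z - 5)*(z - 4)*(z^2 - 2*z + 1) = (z - 5)*(z - 4)*(z - 1)*(z - 1)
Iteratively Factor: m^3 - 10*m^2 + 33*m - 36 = (m - 3)*(m^2 - 7*m + 12) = (m - 4)*(m - 3)*(m - 3)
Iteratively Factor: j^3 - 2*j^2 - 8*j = (j + 2)*(j^2 - 4*j) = (j - 4)*(j + 2)*(j)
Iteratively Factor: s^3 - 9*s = (s)*(s^2 - 9) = s*(s - 3)*(s + 3)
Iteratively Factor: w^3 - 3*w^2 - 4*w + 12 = (w + 2)*(w^2 - 5*w + 6) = (w - 2)*(w + 2)*(w - 3)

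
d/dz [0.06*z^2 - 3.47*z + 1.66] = 0.12*z - 3.47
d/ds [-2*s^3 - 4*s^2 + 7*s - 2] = -6*s^2 - 8*s + 7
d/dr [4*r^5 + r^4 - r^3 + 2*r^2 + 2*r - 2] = 20*r^4 + 4*r^3 - 3*r^2 + 4*r + 2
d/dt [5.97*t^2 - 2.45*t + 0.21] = 11.94*t - 2.45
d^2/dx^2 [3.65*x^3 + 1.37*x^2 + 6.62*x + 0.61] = 21.9*x + 2.74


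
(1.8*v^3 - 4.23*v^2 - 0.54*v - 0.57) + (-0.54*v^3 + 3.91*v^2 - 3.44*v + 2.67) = 1.26*v^3 - 0.32*v^2 - 3.98*v + 2.1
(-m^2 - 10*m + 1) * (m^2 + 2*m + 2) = -m^4 - 12*m^3 - 21*m^2 - 18*m + 2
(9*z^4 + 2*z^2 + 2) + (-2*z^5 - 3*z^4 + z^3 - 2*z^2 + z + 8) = -2*z^5 + 6*z^4 + z^3 + z + 10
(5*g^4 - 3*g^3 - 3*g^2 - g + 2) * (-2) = -10*g^4 + 6*g^3 + 6*g^2 + 2*g - 4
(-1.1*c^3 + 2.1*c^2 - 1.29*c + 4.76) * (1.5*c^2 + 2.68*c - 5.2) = -1.65*c^5 + 0.202*c^4 + 9.413*c^3 - 7.2372*c^2 + 19.4648*c - 24.752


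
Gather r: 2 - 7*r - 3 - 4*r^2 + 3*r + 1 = -4*r^2 - 4*r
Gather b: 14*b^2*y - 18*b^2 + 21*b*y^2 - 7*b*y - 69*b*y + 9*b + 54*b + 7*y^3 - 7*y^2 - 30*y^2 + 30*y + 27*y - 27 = b^2*(14*y - 18) + b*(21*y^2 - 76*y + 63) + 7*y^3 - 37*y^2 + 57*y - 27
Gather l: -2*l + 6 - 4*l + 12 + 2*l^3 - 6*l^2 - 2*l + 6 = 2*l^3 - 6*l^2 - 8*l + 24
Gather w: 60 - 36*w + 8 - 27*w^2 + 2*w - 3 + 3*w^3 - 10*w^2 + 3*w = 3*w^3 - 37*w^2 - 31*w + 65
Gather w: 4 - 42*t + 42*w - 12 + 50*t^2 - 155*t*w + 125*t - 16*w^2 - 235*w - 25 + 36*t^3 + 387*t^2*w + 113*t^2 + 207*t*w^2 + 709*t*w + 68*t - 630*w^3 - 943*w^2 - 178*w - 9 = 36*t^3 + 163*t^2 + 151*t - 630*w^3 + w^2*(207*t - 959) + w*(387*t^2 + 554*t - 371) - 42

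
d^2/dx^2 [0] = 0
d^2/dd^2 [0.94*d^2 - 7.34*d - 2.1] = 1.88000000000000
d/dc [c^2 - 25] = 2*c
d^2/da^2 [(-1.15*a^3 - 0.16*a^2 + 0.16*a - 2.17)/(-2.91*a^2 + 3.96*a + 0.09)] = (-1.4210854715202e-14*a^4 + 37.64781*a^3 + 112.965246*a^2 - 150.232806*a + 69.31143)/(24.642171*a^6 - 100.601028*a^5 + 134.613981*a^4 - 55.876392*a^3 - 4.163319*a^2 - 0.096228*a - 0.000729)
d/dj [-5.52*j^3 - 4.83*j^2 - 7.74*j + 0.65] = -16.56*j^2 - 9.66*j - 7.74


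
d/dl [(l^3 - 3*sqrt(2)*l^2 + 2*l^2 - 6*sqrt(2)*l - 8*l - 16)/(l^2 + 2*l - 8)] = (l^4 + 4*l^3 - 12*l^2 + 48*sqrt(2)*l + 48*sqrt(2) + 96)/(l^4 + 4*l^3 - 12*l^2 - 32*l + 64)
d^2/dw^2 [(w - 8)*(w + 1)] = 2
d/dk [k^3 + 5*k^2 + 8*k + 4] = 3*k^2 + 10*k + 8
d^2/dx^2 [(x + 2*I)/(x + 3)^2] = 2*(x - 6 + 6*I)/(x + 3)^4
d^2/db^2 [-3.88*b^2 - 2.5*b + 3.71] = -7.76000000000000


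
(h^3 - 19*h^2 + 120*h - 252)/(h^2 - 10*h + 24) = (h^2 - 13*h + 42)/(h - 4)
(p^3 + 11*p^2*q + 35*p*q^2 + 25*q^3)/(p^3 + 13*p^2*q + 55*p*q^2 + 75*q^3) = (p + q)/(p + 3*q)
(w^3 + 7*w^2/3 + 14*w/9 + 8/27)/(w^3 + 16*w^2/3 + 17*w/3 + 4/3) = (w^2 + 2*w + 8/9)/(w^2 + 5*w + 4)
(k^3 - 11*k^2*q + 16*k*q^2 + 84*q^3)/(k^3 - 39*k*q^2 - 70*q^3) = (k - 6*q)/(k + 5*q)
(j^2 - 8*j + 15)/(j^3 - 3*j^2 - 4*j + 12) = (j - 5)/(j^2 - 4)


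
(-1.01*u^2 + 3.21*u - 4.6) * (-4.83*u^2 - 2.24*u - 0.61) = 4.8783*u^4 - 13.2419*u^3 + 15.6437*u^2 + 8.3459*u + 2.806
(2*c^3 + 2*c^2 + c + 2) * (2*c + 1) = 4*c^4 + 6*c^3 + 4*c^2 + 5*c + 2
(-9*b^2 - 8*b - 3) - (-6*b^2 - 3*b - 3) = -3*b^2 - 5*b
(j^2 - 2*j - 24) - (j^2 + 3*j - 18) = -5*j - 6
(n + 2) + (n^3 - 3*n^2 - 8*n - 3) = n^3 - 3*n^2 - 7*n - 1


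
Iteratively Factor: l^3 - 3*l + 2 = (l + 2)*(l^2 - 2*l + 1) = (l - 1)*(l + 2)*(l - 1)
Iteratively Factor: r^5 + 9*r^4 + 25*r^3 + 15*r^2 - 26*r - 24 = (r + 3)*(r^4 + 6*r^3 + 7*r^2 - 6*r - 8) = (r + 2)*(r + 3)*(r^3 + 4*r^2 - r - 4) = (r + 1)*(r + 2)*(r + 3)*(r^2 + 3*r - 4) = (r - 1)*(r + 1)*(r + 2)*(r + 3)*(r + 4)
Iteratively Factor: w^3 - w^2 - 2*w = (w - 2)*(w^2 + w) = w*(w - 2)*(w + 1)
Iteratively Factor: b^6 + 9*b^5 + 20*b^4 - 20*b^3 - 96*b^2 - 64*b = (b + 1)*(b^5 + 8*b^4 + 12*b^3 - 32*b^2 - 64*b) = (b + 1)*(b + 2)*(b^4 + 6*b^3 - 32*b) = (b + 1)*(b + 2)*(b + 4)*(b^3 + 2*b^2 - 8*b) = (b - 2)*(b + 1)*(b + 2)*(b + 4)*(b^2 + 4*b) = b*(b - 2)*(b + 1)*(b + 2)*(b + 4)*(b + 4)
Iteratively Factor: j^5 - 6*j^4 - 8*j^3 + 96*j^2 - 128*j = (j - 4)*(j^4 - 2*j^3 - 16*j^2 + 32*j) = (j - 4)^2*(j^3 + 2*j^2 - 8*j) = (j - 4)^2*(j - 2)*(j^2 + 4*j) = (j - 4)^2*(j - 2)*(j + 4)*(j)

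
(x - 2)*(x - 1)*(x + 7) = x^3 + 4*x^2 - 19*x + 14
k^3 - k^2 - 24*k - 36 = (k - 6)*(k + 2)*(k + 3)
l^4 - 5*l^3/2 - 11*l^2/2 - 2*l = l*(l - 4)*(l + 1/2)*(l + 1)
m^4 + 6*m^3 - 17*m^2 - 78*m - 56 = (m - 4)*(m + 1)*(m + 2)*(m + 7)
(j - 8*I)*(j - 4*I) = j^2 - 12*I*j - 32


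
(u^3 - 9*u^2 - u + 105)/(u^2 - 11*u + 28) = (u^2 - 2*u - 15)/(u - 4)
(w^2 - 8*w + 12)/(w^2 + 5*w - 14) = (w - 6)/(w + 7)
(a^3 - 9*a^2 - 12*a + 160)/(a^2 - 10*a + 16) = (a^2 - a - 20)/(a - 2)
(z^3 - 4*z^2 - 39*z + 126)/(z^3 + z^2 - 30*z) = (z^2 - 10*z + 21)/(z*(z - 5))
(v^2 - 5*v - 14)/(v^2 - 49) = (v + 2)/(v + 7)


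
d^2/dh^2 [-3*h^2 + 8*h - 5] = -6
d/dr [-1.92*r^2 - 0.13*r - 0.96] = -3.84*r - 0.13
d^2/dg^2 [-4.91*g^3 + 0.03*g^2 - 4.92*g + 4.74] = 0.06 - 29.46*g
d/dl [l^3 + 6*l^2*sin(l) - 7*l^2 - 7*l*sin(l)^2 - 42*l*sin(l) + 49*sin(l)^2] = 6*l^2*cos(l) + 3*l^2 + 12*l*sin(l) - 7*l*sin(2*l) - 42*l*cos(l) - 14*l - 7*sin(l)^2 - 42*sin(l) + 49*sin(2*l)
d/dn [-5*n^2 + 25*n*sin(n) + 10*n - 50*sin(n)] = 25*n*cos(n) - 10*n + 25*sin(n) - 50*cos(n) + 10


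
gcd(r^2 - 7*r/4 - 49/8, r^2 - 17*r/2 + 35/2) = r - 7/2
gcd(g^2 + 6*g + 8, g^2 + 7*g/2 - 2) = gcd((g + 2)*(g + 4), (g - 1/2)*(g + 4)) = g + 4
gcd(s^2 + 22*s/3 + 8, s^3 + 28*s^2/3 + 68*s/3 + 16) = s^2 + 22*s/3 + 8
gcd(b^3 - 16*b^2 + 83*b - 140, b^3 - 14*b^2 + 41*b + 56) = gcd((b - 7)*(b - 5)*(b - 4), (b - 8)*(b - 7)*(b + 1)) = b - 7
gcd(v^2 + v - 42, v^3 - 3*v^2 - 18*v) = v - 6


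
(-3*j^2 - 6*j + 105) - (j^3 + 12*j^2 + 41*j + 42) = -j^3 - 15*j^2 - 47*j + 63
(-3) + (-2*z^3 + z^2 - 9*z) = -2*z^3 + z^2 - 9*z - 3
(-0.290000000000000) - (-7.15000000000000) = 6.86000000000000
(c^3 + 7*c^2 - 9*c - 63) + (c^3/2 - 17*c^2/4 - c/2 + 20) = 3*c^3/2 + 11*c^2/4 - 19*c/2 - 43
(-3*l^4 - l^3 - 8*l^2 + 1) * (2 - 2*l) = 6*l^5 - 4*l^4 + 14*l^3 - 16*l^2 - 2*l + 2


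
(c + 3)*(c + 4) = c^2 + 7*c + 12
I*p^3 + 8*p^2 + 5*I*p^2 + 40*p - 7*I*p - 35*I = (p + 5)*(p - 7*I)*(I*p + 1)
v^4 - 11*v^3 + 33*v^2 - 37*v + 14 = (v - 7)*(v - 2)*(v - 1)^2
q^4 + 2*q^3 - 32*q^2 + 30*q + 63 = (q - 3)^2*(q + 1)*(q + 7)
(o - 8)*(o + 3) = o^2 - 5*o - 24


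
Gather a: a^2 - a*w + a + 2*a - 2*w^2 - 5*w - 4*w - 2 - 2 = a^2 + a*(3 - w) - 2*w^2 - 9*w - 4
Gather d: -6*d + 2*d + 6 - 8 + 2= -4*d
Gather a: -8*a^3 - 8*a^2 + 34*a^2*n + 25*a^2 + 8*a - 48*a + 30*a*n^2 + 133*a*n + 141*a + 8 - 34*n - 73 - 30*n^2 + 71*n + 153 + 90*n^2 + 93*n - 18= -8*a^3 + a^2*(34*n + 17) + a*(30*n^2 + 133*n + 101) + 60*n^2 + 130*n + 70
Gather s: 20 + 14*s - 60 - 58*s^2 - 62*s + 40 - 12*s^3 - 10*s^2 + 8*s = -12*s^3 - 68*s^2 - 40*s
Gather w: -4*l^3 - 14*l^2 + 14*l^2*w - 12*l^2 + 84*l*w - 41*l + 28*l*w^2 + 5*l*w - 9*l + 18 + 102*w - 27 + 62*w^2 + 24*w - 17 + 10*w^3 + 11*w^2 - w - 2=-4*l^3 - 26*l^2 - 50*l + 10*w^3 + w^2*(28*l + 73) + w*(14*l^2 + 89*l + 125) - 28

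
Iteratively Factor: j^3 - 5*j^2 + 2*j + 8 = (j - 4)*(j^2 - j - 2) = (j - 4)*(j + 1)*(j - 2)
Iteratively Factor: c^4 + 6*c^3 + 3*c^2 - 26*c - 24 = (c - 2)*(c^3 + 8*c^2 + 19*c + 12) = (c - 2)*(c + 4)*(c^2 + 4*c + 3) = (c - 2)*(c + 3)*(c + 4)*(c + 1)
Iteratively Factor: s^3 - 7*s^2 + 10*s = (s - 2)*(s^2 - 5*s) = (s - 5)*(s - 2)*(s)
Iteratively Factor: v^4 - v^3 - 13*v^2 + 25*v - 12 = (v - 1)*(v^3 - 13*v + 12) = (v - 1)*(v + 4)*(v^2 - 4*v + 3) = (v - 1)^2*(v + 4)*(v - 3)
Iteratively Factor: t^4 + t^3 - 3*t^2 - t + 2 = (t - 1)*(t^3 + 2*t^2 - t - 2) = (t - 1)*(t + 1)*(t^2 + t - 2) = (t - 1)^2*(t + 1)*(t + 2)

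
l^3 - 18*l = l*(l - 3*sqrt(2))*(l + 3*sqrt(2))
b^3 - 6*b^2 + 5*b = b*(b - 5)*(b - 1)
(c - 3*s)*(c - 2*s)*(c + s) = c^3 - 4*c^2*s + c*s^2 + 6*s^3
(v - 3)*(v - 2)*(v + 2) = v^3 - 3*v^2 - 4*v + 12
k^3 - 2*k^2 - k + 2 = (k - 2)*(k - 1)*(k + 1)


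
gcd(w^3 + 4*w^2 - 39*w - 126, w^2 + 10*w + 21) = w^2 + 10*w + 21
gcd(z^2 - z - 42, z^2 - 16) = 1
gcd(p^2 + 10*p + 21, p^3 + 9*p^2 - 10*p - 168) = p + 7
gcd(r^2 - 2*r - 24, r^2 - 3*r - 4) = 1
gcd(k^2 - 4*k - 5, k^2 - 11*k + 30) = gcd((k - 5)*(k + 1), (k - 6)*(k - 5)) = k - 5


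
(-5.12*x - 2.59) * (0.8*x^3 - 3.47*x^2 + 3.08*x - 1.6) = -4.096*x^4 + 15.6944*x^3 - 6.7823*x^2 + 0.2148*x + 4.144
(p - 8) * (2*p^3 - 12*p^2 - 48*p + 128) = 2*p^4 - 28*p^3 + 48*p^2 + 512*p - 1024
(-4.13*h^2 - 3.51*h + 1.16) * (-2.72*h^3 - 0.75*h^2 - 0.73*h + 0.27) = 11.2336*h^5 + 12.6447*h^4 + 2.4922*h^3 + 0.5772*h^2 - 1.7945*h + 0.3132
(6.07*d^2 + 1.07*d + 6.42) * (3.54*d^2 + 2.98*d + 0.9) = 21.4878*d^4 + 21.8764*d^3 + 31.3784*d^2 + 20.0946*d + 5.778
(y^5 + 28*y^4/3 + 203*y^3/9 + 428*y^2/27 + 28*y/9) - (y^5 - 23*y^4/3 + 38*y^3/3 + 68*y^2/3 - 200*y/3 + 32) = 17*y^4 + 89*y^3/9 - 184*y^2/27 + 628*y/9 - 32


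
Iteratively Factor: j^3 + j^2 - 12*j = (j - 3)*(j^2 + 4*j) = (j - 3)*(j + 4)*(j)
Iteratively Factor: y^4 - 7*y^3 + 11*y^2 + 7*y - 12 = (y - 3)*(y^3 - 4*y^2 - y + 4) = (y - 4)*(y - 3)*(y^2 - 1) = (y - 4)*(y - 3)*(y + 1)*(y - 1)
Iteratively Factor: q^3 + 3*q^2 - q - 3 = (q + 3)*(q^2 - 1) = (q - 1)*(q + 3)*(q + 1)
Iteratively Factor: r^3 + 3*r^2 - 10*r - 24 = (r + 2)*(r^2 + r - 12) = (r + 2)*(r + 4)*(r - 3)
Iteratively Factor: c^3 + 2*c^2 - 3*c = (c - 1)*(c^2 + 3*c) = (c - 1)*(c + 3)*(c)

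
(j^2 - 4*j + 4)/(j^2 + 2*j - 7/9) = 9*(j^2 - 4*j + 4)/(9*j^2 + 18*j - 7)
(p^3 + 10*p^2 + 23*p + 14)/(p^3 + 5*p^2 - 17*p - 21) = (p + 2)/(p - 3)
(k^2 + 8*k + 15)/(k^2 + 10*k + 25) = (k + 3)/(k + 5)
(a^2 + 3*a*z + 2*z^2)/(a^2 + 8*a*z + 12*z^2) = (a + z)/(a + 6*z)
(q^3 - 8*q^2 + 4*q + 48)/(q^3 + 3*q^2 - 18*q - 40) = (q - 6)/(q + 5)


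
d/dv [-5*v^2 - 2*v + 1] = -10*v - 2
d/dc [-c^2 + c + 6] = 1 - 2*c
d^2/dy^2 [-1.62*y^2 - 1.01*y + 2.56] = -3.24000000000000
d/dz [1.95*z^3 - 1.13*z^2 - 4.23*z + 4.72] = 5.85*z^2 - 2.26*z - 4.23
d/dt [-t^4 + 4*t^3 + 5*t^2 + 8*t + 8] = -4*t^3 + 12*t^2 + 10*t + 8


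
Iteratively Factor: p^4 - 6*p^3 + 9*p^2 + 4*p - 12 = (p - 2)*(p^3 - 4*p^2 + p + 6) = (p - 2)*(p + 1)*(p^2 - 5*p + 6) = (p - 2)^2*(p + 1)*(p - 3)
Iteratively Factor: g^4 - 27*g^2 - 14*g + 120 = (g - 2)*(g^3 + 2*g^2 - 23*g - 60) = (g - 2)*(g + 3)*(g^2 - g - 20) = (g - 5)*(g - 2)*(g + 3)*(g + 4)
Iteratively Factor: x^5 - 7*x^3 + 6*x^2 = (x - 1)*(x^4 + x^3 - 6*x^2) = x*(x - 1)*(x^3 + x^2 - 6*x) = x*(x - 2)*(x - 1)*(x^2 + 3*x) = x^2*(x - 2)*(x - 1)*(x + 3)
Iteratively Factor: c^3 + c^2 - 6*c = (c)*(c^2 + c - 6) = c*(c + 3)*(c - 2)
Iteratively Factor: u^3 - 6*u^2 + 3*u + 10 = (u - 2)*(u^2 - 4*u - 5) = (u - 2)*(u + 1)*(u - 5)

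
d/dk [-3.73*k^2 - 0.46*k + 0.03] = -7.46*k - 0.46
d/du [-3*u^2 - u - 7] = -6*u - 1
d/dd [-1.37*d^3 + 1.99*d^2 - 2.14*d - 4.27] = -4.11*d^2 + 3.98*d - 2.14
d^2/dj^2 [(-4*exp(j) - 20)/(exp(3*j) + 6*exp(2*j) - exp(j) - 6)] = (-16*exp(6*j) - 252*exp(5*j) - 1480*exp(4*j) - 3176*exp(3*j) - 1584*exp(2*j) - 2876*exp(j) - 24)*exp(j)/(exp(9*j) + 18*exp(8*j) + 105*exp(7*j) + 162*exp(6*j) - 321*exp(5*j) - 594*exp(4*j) + 323*exp(3*j) + 630*exp(2*j) - 108*exp(j) - 216)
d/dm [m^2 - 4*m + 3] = 2*m - 4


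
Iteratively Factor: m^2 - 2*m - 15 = (m + 3)*(m - 5)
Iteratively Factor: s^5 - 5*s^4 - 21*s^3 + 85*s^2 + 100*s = (s + 4)*(s^4 - 9*s^3 + 15*s^2 + 25*s) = (s + 1)*(s + 4)*(s^3 - 10*s^2 + 25*s) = (s - 5)*(s + 1)*(s + 4)*(s^2 - 5*s) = s*(s - 5)*(s + 1)*(s + 4)*(s - 5)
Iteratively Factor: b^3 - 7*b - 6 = (b + 1)*(b^2 - b - 6) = (b - 3)*(b + 1)*(b + 2)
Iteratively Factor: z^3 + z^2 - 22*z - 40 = (z + 4)*(z^2 - 3*z - 10) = (z + 2)*(z + 4)*(z - 5)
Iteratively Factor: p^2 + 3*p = (p)*(p + 3)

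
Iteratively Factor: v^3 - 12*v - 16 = (v - 4)*(v^2 + 4*v + 4) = (v - 4)*(v + 2)*(v + 2)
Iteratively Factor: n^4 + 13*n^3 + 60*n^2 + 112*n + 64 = (n + 4)*(n^3 + 9*n^2 + 24*n + 16) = (n + 1)*(n + 4)*(n^2 + 8*n + 16) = (n + 1)*(n + 4)^2*(n + 4)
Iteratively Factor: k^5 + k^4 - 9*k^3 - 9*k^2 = (k)*(k^4 + k^3 - 9*k^2 - 9*k) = k*(k + 3)*(k^3 - 2*k^2 - 3*k) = k^2*(k + 3)*(k^2 - 2*k - 3) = k^2*(k + 1)*(k + 3)*(k - 3)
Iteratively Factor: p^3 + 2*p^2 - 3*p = (p - 1)*(p^2 + 3*p) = p*(p - 1)*(p + 3)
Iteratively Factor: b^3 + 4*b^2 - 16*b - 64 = (b + 4)*(b^2 - 16) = (b + 4)^2*(b - 4)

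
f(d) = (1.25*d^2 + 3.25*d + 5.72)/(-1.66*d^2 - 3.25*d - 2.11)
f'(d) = (2.5*d + 3.25)/(-1.66*d^2 - 3.25*d - 2.11) + (3.32*d + 3.25)*(1.25*d^2 + 3.25*d + 5.72)/(-1.66*d^2 - 3.25*d - 2.11)^2 = (1.3325*d^2 + 13.7154*d + 11.7325)/(2.7556*d^4 + 10.79*d^3 + 17.5677*d^2 + 13.715*d + 4.4521)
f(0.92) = -1.50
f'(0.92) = 0.60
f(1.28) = -1.33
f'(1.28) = 0.39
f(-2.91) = -1.02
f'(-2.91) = -0.38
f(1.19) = -1.36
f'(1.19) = 0.43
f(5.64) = -0.87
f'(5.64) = 0.02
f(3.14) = -0.98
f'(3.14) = 0.08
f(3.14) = -0.98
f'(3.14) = 0.08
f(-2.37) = -1.35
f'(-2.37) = -0.95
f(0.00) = -2.71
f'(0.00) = 2.64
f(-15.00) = -0.73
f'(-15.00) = 0.00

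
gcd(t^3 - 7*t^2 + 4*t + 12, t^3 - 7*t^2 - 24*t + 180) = t - 6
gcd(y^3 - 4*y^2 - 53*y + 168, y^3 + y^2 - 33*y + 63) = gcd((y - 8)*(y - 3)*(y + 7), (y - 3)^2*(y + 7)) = y^2 + 4*y - 21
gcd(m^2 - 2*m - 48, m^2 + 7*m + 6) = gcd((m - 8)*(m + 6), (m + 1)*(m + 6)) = m + 6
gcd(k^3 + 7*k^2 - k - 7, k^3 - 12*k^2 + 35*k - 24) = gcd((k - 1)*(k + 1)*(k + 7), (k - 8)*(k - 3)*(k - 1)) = k - 1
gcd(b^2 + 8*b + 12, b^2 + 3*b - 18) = b + 6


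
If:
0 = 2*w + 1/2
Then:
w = -1/4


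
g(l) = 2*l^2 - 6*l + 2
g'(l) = 4*l - 6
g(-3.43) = 46.11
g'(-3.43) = -19.72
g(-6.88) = 137.95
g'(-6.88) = -33.52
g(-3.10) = 39.82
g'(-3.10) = -18.40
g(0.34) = 0.19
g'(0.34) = -4.64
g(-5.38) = 92.17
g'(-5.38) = -27.52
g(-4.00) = 58.00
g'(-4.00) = -22.00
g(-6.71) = 132.31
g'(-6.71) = -32.84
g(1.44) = -2.49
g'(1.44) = -0.24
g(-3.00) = 38.00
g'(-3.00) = -18.00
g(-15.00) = 542.00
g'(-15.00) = -66.00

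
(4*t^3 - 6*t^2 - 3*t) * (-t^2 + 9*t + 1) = -4*t^5 + 42*t^4 - 47*t^3 - 33*t^2 - 3*t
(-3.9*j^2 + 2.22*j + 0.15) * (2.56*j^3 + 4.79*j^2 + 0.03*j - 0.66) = -9.984*j^5 - 12.9978*j^4 + 10.9008*j^3 + 3.3591*j^2 - 1.4607*j - 0.099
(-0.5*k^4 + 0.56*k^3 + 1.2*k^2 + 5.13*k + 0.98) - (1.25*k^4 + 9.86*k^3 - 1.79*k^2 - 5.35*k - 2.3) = -1.75*k^4 - 9.3*k^3 + 2.99*k^2 + 10.48*k + 3.28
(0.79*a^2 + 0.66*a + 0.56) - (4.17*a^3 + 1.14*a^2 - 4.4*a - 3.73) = -4.17*a^3 - 0.35*a^2 + 5.06*a + 4.29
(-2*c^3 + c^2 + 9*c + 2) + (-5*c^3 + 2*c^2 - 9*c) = -7*c^3 + 3*c^2 + 2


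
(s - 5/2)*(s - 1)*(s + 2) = s^3 - 3*s^2/2 - 9*s/2 + 5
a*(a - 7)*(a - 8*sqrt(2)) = a^3 - 8*sqrt(2)*a^2 - 7*a^2 + 56*sqrt(2)*a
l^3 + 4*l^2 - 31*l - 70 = (l - 5)*(l + 2)*(l + 7)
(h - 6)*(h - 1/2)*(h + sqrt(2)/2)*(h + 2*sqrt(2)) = h^4 - 13*h^3/2 + 5*sqrt(2)*h^3/2 - 65*sqrt(2)*h^2/4 + 5*h^2 - 13*h + 15*sqrt(2)*h/2 + 6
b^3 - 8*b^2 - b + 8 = (b - 8)*(b - 1)*(b + 1)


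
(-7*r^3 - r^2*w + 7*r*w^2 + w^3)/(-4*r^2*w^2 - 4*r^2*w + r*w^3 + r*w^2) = (7*r^3 + r^2*w - 7*r*w^2 - w^3)/(r*w*(4*r*w + 4*r - w^2 - w))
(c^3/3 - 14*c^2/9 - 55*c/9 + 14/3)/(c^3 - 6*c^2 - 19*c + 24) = (3*c^2 - 23*c + 14)/(9*(c^2 - 9*c + 8))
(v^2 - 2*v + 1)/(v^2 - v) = (v - 1)/v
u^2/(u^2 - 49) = u^2/(u^2 - 49)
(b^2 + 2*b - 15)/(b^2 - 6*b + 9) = (b + 5)/(b - 3)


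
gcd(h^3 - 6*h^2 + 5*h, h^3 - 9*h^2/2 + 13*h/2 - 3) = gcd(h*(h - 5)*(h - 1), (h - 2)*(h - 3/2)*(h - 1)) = h - 1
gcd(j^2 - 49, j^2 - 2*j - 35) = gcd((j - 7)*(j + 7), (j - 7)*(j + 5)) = j - 7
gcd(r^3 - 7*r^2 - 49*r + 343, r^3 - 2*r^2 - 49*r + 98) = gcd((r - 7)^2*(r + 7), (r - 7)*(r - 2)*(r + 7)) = r^2 - 49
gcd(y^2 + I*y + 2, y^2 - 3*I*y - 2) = y - I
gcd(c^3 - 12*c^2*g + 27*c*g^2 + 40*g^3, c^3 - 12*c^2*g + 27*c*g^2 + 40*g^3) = c^3 - 12*c^2*g + 27*c*g^2 + 40*g^3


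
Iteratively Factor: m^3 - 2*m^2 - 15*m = (m)*(m^2 - 2*m - 15) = m*(m - 5)*(m + 3)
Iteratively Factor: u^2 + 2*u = (u)*(u + 2)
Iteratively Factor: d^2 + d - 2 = (d + 2)*(d - 1)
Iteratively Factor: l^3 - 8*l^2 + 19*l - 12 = (l - 4)*(l^2 - 4*l + 3) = (l - 4)*(l - 1)*(l - 3)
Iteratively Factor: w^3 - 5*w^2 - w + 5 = (w + 1)*(w^2 - 6*w + 5) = (w - 5)*(w + 1)*(w - 1)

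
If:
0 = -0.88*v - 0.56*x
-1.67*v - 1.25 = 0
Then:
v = -0.75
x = 1.18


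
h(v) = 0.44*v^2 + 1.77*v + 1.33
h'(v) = 0.88*v + 1.77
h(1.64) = 5.42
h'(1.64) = 3.21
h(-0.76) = 0.24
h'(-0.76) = 1.10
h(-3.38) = 0.37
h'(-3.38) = -1.20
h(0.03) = 1.38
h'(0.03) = 1.80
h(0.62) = 2.60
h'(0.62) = 2.32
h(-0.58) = 0.45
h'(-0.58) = 1.26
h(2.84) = 9.91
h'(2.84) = 4.27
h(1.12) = 3.86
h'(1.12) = 2.76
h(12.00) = 85.93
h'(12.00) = 12.33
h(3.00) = 10.60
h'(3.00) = 4.41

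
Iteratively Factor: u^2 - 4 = (u - 2)*(u + 2)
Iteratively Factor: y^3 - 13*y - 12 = (y - 4)*(y^2 + 4*y + 3) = (y - 4)*(y + 3)*(y + 1)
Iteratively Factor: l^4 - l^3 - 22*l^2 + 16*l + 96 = (l - 4)*(l^3 + 3*l^2 - 10*l - 24) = (l - 4)*(l + 2)*(l^2 + l - 12) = (l - 4)*(l + 2)*(l + 4)*(l - 3)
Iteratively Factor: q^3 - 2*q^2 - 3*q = (q - 3)*(q^2 + q) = q*(q - 3)*(q + 1)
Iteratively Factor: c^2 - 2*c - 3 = (c + 1)*(c - 3)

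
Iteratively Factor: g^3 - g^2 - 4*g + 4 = (g - 1)*(g^2 - 4) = (g - 1)*(g + 2)*(g - 2)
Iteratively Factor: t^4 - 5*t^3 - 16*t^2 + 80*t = (t)*(t^3 - 5*t^2 - 16*t + 80) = t*(t - 5)*(t^2 - 16) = t*(t - 5)*(t + 4)*(t - 4)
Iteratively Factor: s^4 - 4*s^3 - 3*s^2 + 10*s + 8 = (s - 2)*(s^3 - 2*s^2 - 7*s - 4) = (s - 2)*(s + 1)*(s^2 - 3*s - 4) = (s - 2)*(s + 1)^2*(s - 4)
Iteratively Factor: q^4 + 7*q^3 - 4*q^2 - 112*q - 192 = (q + 4)*(q^3 + 3*q^2 - 16*q - 48) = (q + 4)^2*(q^2 - q - 12) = (q + 3)*(q + 4)^2*(q - 4)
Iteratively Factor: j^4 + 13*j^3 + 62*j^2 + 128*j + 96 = (j + 2)*(j^3 + 11*j^2 + 40*j + 48) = (j + 2)*(j + 4)*(j^2 + 7*j + 12) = (j + 2)*(j + 3)*(j + 4)*(j + 4)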